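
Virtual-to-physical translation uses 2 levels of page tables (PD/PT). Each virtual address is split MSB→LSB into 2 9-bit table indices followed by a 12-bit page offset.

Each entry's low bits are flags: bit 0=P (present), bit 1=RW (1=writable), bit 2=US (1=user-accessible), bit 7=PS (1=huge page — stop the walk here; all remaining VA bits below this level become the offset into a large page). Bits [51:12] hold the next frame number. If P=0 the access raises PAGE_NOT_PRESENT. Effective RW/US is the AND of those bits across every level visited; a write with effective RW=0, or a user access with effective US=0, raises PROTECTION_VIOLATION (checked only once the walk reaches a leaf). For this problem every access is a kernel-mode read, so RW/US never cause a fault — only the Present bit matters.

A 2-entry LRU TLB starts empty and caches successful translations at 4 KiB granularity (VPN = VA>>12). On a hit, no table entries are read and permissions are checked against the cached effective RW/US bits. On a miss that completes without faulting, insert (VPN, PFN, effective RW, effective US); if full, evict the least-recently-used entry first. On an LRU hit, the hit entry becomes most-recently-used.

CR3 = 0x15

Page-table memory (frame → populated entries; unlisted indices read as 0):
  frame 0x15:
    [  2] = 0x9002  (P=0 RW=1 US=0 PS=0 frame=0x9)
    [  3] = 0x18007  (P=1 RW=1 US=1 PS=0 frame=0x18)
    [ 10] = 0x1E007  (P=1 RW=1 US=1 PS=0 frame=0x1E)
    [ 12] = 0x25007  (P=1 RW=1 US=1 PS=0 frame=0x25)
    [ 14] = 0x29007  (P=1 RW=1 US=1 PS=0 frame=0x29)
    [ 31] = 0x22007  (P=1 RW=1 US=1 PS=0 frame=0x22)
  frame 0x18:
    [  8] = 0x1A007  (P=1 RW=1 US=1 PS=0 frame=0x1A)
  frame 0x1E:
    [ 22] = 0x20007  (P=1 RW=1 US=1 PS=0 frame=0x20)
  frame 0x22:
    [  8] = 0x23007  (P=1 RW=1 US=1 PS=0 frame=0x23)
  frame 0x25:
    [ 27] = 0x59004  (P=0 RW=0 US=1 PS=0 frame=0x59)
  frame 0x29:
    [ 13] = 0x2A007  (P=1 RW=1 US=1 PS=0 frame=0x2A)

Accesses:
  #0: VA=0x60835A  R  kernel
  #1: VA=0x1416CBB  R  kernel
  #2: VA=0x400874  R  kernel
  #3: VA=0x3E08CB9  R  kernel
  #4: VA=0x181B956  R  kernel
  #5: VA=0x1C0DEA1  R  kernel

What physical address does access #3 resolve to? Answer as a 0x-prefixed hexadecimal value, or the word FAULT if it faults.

Trace:
#0 VA=0x60835A (r,kernel):
  L0: frame=0x15 idx=3 entry=0x18007 [P=1 RW=1 US=1 PS=0]
  L1: frame=0x18 idx=8 entry=0x1A007 [P=1 RW=1 US=1 PS=0]
  → PA=0x1A35A  (2 entries read)
#1 VA=0x1416CBB (r,kernel):
  L0: frame=0x15 idx=10 entry=0x1E007 [P=1 RW=1 US=1 PS=0]
  L1: frame=0x1E idx=22 entry=0x20007 [P=1 RW=1 US=1 PS=0]
  → PA=0x20CBB  (2 entries read)
#2 VA=0x400874 (r,kernel):
  L0: frame=0x15 idx=2 entry=0x9002 [P=0 RW=1 US=0 PS=0]
  ⇒ fault: PAGE_NOT_PRESENT  — 1 lookups
#3 VA=0x3E08CB9 (r,kernel):
  L0: frame=0x15 idx=31 entry=0x22007 [P=1 RW=1 US=1 PS=0]
  L1: frame=0x22 idx=8 entry=0x23007 [P=1 RW=1 US=1 PS=0]
  → PA=0x23CB9  (2 entries read)
#4 VA=0x181B956 (r,kernel):
  L0: frame=0x15 idx=12 entry=0x25007 [P=1 RW=1 US=1 PS=0]
  L1: frame=0x25 idx=27 entry=0x59004 [P=0 RW=0 US=1 PS=0]
  ⇒ fault: PAGE_NOT_PRESENT  — 2 lookups
#5 VA=0x1C0DEA1 (r,kernel):
  L0: frame=0x15 idx=14 entry=0x29007 [P=1 RW=1 US=1 PS=0]
  L1: frame=0x29 idx=13 entry=0x2A007 [P=1 RW=1 US=1 PS=0]
  → PA=0x2AEA1  (2 entries read)

Access #3 PA: 0x23CB9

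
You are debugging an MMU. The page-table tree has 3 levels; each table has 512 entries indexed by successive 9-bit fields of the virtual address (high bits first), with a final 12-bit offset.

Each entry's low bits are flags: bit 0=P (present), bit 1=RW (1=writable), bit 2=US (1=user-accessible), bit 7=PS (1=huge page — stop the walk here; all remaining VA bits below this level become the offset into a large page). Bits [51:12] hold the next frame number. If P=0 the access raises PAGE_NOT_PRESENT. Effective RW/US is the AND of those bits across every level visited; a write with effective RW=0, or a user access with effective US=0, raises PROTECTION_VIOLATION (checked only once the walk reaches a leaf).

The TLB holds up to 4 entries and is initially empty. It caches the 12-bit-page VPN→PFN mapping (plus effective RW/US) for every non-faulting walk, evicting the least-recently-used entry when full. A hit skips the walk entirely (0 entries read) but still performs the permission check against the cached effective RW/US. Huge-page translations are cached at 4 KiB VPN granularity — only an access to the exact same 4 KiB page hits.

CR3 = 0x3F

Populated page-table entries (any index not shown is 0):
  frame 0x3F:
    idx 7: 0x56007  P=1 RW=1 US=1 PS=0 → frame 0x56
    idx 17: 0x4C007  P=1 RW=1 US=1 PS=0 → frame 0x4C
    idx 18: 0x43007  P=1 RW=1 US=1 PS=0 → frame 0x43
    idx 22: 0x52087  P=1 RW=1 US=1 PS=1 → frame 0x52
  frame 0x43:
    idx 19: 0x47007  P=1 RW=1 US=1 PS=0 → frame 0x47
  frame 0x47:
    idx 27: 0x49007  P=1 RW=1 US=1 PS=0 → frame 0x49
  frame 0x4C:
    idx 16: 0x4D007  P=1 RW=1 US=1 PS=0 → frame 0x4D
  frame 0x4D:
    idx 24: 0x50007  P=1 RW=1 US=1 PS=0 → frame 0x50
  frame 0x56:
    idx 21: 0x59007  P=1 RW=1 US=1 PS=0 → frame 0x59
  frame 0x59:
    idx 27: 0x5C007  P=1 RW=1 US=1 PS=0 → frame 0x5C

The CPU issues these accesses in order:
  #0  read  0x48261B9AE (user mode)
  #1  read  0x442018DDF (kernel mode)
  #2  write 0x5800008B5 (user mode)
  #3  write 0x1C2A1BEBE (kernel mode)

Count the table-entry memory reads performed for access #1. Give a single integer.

Trace:
#0 VA=0x48261B9AE (r,user):
  [0] read 0x3F idx=18: raw=0x43007 flags P=1 W=1 U=1 S=0
  [1] read 0x43 idx=19: raw=0x47007 flags P=1 W=1 U=1 S=0
  [2] read 0x47 idx=27: raw=0x49007 flags P=1 W=1 U=1 S=0
  ⇒ phys 0x499AE  [3 reads]
#1 VA=0x442018DDF (r,kernel):
  [0] read 0x3F idx=17: raw=0x4C007 flags P=1 W=1 U=1 S=0
  [1] read 0x4C idx=16: raw=0x4D007 flags P=1 W=1 U=1 S=0
  [2] read 0x4D idx=24: raw=0x50007 flags P=1 W=1 U=1 S=0
  ⇒ phys 0x50DDF  [3 reads]
#2 VA=0x5800008B5 (w,user):
  [0] read 0x3F idx=22: raw=0x52087 flags P=1 W=1 U=1 S=1
  ⇒ phys 0x528B5 (huge @L0)  [1 reads]
#3 VA=0x1C2A1BEBE (w,kernel):
  [0] read 0x3F idx=7: raw=0x56007 flags P=1 W=1 U=1 S=0
  [1] read 0x56 idx=21: raw=0x59007 flags P=1 W=1 U=1 S=0
  [2] read 0x59 idx=27: raw=0x5C007 flags P=1 W=1 U=1 S=0
  ⇒ phys 0x5CEBE  [3 reads]

Entries read for #1: 3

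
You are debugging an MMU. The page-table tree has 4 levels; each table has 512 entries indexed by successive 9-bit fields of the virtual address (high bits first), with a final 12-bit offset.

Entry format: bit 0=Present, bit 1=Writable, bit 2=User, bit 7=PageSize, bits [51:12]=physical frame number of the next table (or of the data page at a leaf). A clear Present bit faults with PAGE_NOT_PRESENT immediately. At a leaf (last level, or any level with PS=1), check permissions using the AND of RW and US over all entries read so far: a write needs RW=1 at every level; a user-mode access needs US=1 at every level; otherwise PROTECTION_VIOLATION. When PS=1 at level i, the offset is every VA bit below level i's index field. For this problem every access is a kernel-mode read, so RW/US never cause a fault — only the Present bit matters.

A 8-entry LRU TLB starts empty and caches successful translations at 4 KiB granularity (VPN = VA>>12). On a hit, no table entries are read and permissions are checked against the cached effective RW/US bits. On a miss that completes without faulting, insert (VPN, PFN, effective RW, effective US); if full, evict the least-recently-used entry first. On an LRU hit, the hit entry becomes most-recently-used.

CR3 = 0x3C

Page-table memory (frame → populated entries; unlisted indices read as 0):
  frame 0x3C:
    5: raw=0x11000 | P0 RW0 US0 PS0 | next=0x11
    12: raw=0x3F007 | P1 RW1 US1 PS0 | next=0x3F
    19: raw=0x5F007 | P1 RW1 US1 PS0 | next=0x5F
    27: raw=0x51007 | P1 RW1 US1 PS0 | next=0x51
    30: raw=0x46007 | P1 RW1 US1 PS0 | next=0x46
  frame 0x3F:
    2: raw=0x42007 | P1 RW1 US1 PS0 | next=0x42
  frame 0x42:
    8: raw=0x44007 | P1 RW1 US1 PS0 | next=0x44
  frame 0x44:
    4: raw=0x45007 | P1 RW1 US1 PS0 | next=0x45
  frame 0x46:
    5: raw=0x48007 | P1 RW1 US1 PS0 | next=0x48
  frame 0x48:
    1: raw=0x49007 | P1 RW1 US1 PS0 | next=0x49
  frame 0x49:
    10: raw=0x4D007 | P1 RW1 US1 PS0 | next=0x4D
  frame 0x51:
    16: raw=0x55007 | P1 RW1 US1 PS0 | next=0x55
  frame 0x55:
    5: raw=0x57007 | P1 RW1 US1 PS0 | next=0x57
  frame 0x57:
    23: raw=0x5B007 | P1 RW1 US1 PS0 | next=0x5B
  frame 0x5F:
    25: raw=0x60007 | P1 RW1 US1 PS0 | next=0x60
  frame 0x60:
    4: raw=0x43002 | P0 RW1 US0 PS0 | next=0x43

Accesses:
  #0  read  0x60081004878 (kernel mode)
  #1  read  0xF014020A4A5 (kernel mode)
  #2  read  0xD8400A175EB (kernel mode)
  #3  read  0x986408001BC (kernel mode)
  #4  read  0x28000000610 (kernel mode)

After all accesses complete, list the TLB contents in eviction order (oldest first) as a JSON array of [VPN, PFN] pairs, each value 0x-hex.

Per-access translation:
#0 VA=0x60081004878 (r,kernel):
  lvl0: tbl 0x3C, slot 12 ⇒ 0x3F007 (P1/RW1/US1/PS0)
  lvl1: tbl 0x3F, slot 2 ⇒ 0x42007 (P1/RW1/US1/PS0)
  lvl2: tbl 0x42, slot 8 ⇒ 0x44007 (P1/RW1/US1/PS0)
  lvl3: tbl 0x44, slot 4 ⇒ 0x45007 (P1/RW1/US1/PS0)
  → PA=0x45878  (4 entries read)
#1 VA=0xF014020A4A5 (r,kernel):
  lvl0: tbl 0x3C, slot 30 ⇒ 0x46007 (P1/RW1/US1/PS0)
  lvl1: tbl 0x46, slot 5 ⇒ 0x48007 (P1/RW1/US1/PS0)
  lvl2: tbl 0x48, slot 1 ⇒ 0x49007 (P1/RW1/US1/PS0)
  lvl3: tbl 0x49, slot 10 ⇒ 0x4D007 (P1/RW1/US1/PS0)
  → PA=0x4D4A5  (4 entries read)
#2 VA=0xD8400A175EB (r,kernel):
  lvl0: tbl 0x3C, slot 27 ⇒ 0x51007 (P1/RW1/US1/PS0)
  lvl1: tbl 0x51, slot 16 ⇒ 0x55007 (P1/RW1/US1/PS0)
  lvl2: tbl 0x55, slot 5 ⇒ 0x57007 (P1/RW1/US1/PS0)
  lvl3: tbl 0x57, slot 23 ⇒ 0x5B007 (P1/RW1/US1/PS0)
  → PA=0x5B5EB  (4 entries read)
#3 VA=0x986408001BC (r,kernel):
  lvl0: tbl 0x3C, slot 19 ⇒ 0x5F007 (P1/RW1/US1/PS0)
  lvl1: tbl 0x5F, slot 25 ⇒ 0x60007 (P1/RW1/US1/PS0)
  lvl2: tbl 0x60, slot 4 ⇒ 0x43002 (P0/RW1/US0/PS0)
  ⇒ fault: PAGE_NOT_PRESENT  — 3 lookups
#4 VA=0x28000000610 (r,kernel):
  lvl0: tbl 0x3C, slot 5 ⇒ 0x11000 (P0/RW0/US0/PS0)
  ⇒ fault: PAGE_NOT_PRESENT  — 1 lookups

TLB: [["0x60081004", "0x45"], ["0xF014020A", "0x4D"], ["0xD8400A17", "0x5B"]]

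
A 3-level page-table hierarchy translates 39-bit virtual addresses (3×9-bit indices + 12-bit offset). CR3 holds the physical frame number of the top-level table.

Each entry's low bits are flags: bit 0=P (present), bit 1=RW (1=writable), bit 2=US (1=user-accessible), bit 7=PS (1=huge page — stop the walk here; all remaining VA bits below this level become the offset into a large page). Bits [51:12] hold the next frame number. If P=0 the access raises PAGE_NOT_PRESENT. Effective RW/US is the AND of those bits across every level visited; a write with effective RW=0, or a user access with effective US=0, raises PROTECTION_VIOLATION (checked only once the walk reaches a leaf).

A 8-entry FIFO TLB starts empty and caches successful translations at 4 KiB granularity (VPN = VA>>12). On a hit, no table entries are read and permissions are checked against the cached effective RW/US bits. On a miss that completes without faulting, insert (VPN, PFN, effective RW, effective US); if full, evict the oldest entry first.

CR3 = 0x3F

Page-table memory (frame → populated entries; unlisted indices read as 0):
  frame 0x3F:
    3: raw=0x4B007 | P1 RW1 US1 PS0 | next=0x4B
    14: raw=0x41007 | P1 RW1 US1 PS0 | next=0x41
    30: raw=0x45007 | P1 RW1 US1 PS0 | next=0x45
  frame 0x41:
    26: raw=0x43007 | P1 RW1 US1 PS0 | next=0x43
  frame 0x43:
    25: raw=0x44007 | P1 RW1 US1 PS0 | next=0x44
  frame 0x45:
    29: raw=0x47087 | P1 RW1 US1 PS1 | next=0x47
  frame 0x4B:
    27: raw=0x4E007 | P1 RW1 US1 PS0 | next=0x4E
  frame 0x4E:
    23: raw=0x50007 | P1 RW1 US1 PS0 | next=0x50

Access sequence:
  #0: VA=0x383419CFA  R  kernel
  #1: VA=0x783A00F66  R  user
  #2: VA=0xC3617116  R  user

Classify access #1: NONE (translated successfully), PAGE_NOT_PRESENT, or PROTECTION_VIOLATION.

Walk each access:
#0 VA=0x383419CFA (r,kernel):
  L0: frame=0x3F idx=14 entry=0x41007 [P=1 RW=1 US=1 PS=0]
  L1: frame=0x41 idx=26 entry=0x43007 [P=1 RW=1 US=1 PS=0]
  L2: frame=0x43 idx=25 entry=0x44007 [P=1 RW=1 US=1 PS=0]
  ✓ 0x44CFA  — 3 lookups
#1 VA=0x783A00F66 (r,user):
  L0: frame=0x3F idx=30 entry=0x45007 [P=1 RW=1 US=1 PS=0]
  L1: frame=0x45 idx=29 entry=0x47087 [P=1 RW=1 US=1 PS=1]
  ✓ 0x47F66 (huge @L1)  — 2 lookups
#2 VA=0xC3617116 (r,user):
  L0: frame=0x3F idx=3 entry=0x4B007 [P=1 RW=1 US=1 PS=0]
  L1: frame=0x4B idx=27 entry=0x4E007 [P=1 RW=1 US=1 PS=0]
  L2: frame=0x4E idx=23 entry=0x50007 [P=1 RW=1 US=1 PS=0]
  ✓ 0x50116  — 3 lookups

Access #1 fault: NONE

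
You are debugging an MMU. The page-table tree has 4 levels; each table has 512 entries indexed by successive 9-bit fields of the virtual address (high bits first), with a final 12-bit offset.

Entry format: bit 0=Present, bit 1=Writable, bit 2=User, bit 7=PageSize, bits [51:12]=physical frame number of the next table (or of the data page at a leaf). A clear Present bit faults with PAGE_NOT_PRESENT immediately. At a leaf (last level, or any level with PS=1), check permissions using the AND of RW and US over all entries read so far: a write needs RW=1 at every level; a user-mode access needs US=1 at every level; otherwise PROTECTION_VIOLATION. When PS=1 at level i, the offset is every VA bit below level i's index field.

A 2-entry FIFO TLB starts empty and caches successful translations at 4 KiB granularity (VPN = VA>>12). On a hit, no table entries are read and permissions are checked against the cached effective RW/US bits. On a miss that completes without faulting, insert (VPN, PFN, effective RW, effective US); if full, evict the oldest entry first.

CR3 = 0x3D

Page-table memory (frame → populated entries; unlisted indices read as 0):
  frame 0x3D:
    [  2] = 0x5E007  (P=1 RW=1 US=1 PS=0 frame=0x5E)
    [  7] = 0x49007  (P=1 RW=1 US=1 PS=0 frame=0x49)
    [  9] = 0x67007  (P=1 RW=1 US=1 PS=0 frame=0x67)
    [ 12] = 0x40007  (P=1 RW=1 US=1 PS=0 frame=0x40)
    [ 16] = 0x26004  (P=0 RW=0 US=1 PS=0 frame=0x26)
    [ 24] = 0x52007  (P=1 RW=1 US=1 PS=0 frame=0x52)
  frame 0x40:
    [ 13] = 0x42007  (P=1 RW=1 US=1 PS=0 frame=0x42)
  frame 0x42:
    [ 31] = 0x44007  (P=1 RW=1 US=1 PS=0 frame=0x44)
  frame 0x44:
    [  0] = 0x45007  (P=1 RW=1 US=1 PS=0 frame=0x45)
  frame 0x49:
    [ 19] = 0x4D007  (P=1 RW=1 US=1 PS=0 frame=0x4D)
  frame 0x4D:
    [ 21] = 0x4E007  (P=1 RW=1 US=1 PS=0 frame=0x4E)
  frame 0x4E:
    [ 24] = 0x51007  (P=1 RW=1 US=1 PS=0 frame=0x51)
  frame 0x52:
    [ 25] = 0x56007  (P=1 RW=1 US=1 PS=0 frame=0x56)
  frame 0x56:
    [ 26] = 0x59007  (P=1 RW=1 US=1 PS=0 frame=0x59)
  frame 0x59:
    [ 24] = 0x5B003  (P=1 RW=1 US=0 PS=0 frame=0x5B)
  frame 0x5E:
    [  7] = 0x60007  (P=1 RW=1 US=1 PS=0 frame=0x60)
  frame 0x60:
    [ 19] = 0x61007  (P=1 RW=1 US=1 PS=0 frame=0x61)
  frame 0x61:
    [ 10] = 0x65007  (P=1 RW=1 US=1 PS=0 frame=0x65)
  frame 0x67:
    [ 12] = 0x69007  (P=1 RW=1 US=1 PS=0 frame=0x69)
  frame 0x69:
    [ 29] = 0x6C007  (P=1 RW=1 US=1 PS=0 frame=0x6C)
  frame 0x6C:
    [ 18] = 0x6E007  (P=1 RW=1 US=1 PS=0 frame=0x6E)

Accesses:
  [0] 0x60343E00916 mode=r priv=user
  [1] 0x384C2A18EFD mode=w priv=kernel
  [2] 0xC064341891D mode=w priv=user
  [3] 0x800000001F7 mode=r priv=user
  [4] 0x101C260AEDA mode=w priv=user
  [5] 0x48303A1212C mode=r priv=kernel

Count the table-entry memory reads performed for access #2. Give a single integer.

Walk each access:
#0 VA=0x60343E00916 (r,user):
  L0 @0x3D[12] → 0x40007  P=1,RW=1,US=1,PS=0
  L1 @0x40[13] → 0x42007  P=1,RW=1,US=1,PS=0
  L2 @0x42[31] → 0x44007  P=1,RW=1,US=1,PS=0
  L3 @0x44[0] → 0x45007  P=1,RW=1,US=1,PS=0
  ⇒ phys 0x45916  [4 reads]
#1 VA=0x384C2A18EFD (w,kernel):
  L0 @0x3D[7] → 0x49007  P=1,RW=1,US=1,PS=0
  L1 @0x49[19] → 0x4D007  P=1,RW=1,US=1,PS=0
  L2 @0x4D[21] → 0x4E007  P=1,RW=1,US=1,PS=0
  L3 @0x4E[24] → 0x51007  P=1,RW=1,US=1,PS=0
  ⇒ phys 0x51EFD  [4 reads]
#2 VA=0xC064341891D (w,user):
  L0 @0x3D[24] → 0x52007  P=1,RW=1,US=1,PS=0
  L1 @0x52[25] → 0x56007  P=1,RW=1,US=1,PS=0
  L2 @0x56[26] → 0x59007  P=1,RW=1,US=1,PS=0
  L3 @0x59[24] → 0x5B003  P=1,RW=1,US=0,PS=0
  → PROTECTION_VIOLATION  (4 entries read)
#3 VA=0x800000001F7 (r,user):
  L0 @0x3D[16] → 0x26004  P=0,RW=0,US=1,PS=0
  → PAGE_NOT_PRESENT  (1 entries read)
#4 VA=0x101C260AEDA (w,user):
  L0 @0x3D[2] → 0x5E007  P=1,RW=1,US=1,PS=0
  L1 @0x5E[7] → 0x60007  P=1,RW=1,US=1,PS=0
  L2 @0x60[19] → 0x61007  P=1,RW=1,US=1,PS=0
  L3 @0x61[10] → 0x65007  P=1,RW=1,US=1,PS=0
  ⇒ phys 0x65EDA  [4 reads]
#5 VA=0x48303A1212C (r,kernel):
  L0 @0x3D[9] → 0x67007  P=1,RW=1,US=1,PS=0
  L1 @0x67[12] → 0x69007  P=1,RW=1,US=1,PS=0
  L2 @0x69[29] → 0x6C007  P=1,RW=1,US=1,PS=0
  L3 @0x6C[18] → 0x6E007  P=1,RW=1,US=1,PS=0
  ⇒ phys 0x6E12C  [4 reads]

Entries read for #2: 4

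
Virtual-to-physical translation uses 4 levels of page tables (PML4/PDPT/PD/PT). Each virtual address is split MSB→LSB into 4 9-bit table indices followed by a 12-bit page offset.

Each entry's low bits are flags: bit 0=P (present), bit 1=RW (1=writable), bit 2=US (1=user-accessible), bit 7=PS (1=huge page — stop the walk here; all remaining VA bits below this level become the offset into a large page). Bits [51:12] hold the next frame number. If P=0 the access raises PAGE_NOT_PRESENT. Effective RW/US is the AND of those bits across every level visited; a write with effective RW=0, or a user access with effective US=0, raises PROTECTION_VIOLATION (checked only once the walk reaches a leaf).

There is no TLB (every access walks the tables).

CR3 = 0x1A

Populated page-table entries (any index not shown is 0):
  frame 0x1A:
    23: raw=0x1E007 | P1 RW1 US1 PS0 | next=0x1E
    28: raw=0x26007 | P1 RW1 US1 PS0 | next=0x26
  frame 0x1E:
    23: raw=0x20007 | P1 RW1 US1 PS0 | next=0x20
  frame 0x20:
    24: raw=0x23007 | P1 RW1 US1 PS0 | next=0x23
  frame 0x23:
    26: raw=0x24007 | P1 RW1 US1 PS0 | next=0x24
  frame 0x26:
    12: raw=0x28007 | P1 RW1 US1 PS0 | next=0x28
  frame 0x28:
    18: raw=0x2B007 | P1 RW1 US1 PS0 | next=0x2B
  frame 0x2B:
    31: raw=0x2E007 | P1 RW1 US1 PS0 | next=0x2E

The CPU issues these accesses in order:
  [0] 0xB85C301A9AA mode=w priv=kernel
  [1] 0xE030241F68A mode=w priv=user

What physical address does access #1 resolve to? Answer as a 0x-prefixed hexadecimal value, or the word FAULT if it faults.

Trace:
#0 VA=0xB85C301A9AA (w,kernel):
  L0 @0x1A[23] → 0x1E007  P=1,RW=1,US=1,PS=0
  L1 @0x1E[23] → 0x20007  P=1,RW=1,US=1,PS=0
  L2 @0x20[24] → 0x23007  P=1,RW=1,US=1,PS=0
  L3 @0x23[26] → 0x24007  P=1,RW=1,US=1,PS=0
  ⇒ phys 0x249AA  [4 reads]
#1 VA=0xE030241F68A (w,user):
  L0 @0x1A[28] → 0x26007  P=1,RW=1,US=1,PS=0
  L1 @0x26[12] → 0x28007  P=1,RW=1,US=1,PS=0
  L2 @0x28[18] → 0x2B007  P=1,RW=1,US=1,PS=0
  L3 @0x2B[31] → 0x2E007  P=1,RW=1,US=1,PS=0
  ⇒ phys 0x2E68A  [4 reads]

Access #1 PA: 0x2E68A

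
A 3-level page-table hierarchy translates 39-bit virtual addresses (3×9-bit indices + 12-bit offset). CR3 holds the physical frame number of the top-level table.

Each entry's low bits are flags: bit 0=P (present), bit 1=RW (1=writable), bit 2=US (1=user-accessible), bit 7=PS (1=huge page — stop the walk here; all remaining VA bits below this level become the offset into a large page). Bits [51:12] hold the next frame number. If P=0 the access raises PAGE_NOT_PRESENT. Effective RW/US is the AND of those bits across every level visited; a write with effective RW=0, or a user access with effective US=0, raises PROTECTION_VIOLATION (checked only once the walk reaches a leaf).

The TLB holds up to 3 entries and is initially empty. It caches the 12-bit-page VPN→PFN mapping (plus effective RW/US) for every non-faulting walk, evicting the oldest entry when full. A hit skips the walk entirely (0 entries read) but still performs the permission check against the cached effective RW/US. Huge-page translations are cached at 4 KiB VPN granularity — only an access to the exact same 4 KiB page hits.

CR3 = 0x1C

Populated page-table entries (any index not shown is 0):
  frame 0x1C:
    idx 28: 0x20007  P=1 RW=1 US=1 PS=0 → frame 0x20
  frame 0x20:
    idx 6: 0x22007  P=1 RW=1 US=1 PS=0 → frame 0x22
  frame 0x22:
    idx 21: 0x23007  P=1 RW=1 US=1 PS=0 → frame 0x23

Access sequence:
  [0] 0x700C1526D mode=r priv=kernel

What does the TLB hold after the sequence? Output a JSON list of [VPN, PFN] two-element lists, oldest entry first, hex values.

Per-access translation:
#0 VA=0x700C1526D (r,kernel):
  L0: frame=0x1C idx=28 entry=0x20007 [P=1 RW=1 US=1 PS=0]
  L1: frame=0x20 idx=6 entry=0x22007 [P=1 RW=1 US=1 PS=0]
  L2: frame=0x22 idx=21 entry=0x23007 [P=1 RW=1 US=1 PS=0]
  → PA=0x2326D  (3 entries read)

TLB: [["0x700C15", "0x23"]]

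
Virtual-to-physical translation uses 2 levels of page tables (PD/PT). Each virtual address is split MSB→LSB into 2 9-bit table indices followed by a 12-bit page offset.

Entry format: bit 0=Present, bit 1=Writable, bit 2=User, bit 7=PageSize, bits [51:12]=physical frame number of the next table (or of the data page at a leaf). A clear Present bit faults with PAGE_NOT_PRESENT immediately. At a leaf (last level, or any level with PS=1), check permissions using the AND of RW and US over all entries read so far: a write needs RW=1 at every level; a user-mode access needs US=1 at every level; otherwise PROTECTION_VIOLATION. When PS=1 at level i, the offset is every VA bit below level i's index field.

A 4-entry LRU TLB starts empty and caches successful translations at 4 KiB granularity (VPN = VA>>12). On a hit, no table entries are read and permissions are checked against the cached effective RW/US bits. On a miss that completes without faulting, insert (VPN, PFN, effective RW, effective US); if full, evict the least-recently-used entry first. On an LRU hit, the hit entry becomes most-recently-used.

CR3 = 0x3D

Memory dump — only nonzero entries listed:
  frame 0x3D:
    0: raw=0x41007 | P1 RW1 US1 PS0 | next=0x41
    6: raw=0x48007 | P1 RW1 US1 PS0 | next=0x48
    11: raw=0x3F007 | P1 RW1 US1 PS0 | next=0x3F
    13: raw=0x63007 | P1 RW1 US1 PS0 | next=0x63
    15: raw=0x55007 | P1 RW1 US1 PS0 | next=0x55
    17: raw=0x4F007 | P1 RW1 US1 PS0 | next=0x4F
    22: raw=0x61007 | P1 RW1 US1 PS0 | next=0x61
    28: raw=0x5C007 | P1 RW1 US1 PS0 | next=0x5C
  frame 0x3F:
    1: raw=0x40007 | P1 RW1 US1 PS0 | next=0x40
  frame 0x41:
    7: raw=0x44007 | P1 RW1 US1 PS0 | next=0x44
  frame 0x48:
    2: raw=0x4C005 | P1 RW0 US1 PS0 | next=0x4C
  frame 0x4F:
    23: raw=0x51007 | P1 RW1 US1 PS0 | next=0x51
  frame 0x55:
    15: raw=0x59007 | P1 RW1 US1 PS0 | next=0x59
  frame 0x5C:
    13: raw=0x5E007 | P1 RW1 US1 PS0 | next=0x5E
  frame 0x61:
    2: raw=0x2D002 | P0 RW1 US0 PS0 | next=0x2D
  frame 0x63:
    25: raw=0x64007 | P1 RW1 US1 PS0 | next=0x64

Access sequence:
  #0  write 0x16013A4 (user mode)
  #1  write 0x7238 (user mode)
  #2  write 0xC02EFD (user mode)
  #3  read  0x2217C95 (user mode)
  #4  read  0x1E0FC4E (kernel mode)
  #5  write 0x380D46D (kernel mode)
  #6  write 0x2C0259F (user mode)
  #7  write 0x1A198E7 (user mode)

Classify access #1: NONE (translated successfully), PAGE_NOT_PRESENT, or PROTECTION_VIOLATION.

Walk each access:
#0 VA=0x16013A4 (w,user):
  [0] read 0x3D idx=11: raw=0x3F007 flags P=1 W=1 U=1 S=0
  [1] read 0x3F idx=1: raw=0x40007 flags P=1 W=1 U=1 S=0
  ✓ 0x403A4  — 2 lookups
#1 VA=0x7238 (w,user):
  [0] read 0x3D idx=0: raw=0x41007 flags P=1 W=1 U=1 S=0
  [1] read 0x41 idx=7: raw=0x44007 flags P=1 W=1 U=1 S=0
  ✓ 0x44238  — 2 lookups
#2 VA=0xC02EFD (w,user):
  [0] read 0x3D idx=6: raw=0x48007 flags P=1 W=1 U=1 S=0
  [1] read 0x48 idx=2: raw=0x4C005 flags P=1 W=0 U=1 S=0
  ⇒ fault: PROTECTION_VIOLATION  — 2 lookups
#3 VA=0x2217C95 (r,user):
  [0] read 0x3D idx=17: raw=0x4F007 flags P=1 W=1 U=1 S=0
  [1] read 0x4F idx=23: raw=0x51007 flags P=1 W=1 U=1 S=0
  ✓ 0x51C95  — 2 lookups
#4 VA=0x1E0FC4E (r,kernel):
  [0] read 0x3D idx=15: raw=0x55007 flags P=1 W=1 U=1 S=0
  [1] read 0x55 idx=15: raw=0x59007 flags P=1 W=1 U=1 S=0
  ✓ 0x59C4E  — 2 lookups
#5 VA=0x380D46D (w,kernel):
  [0] read 0x3D idx=28: raw=0x5C007 flags P=1 W=1 U=1 S=0
  [1] read 0x5C idx=13: raw=0x5E007 flags P=1 W=1 U=1 S=0
  ✓ 0x5E46D  — 2 lookups
#6 VA=0x2C0259F (w,user):
  [0] read 0x3D idx=22: raw=0x61007 flags P=1 W=1 U=1 S=0
  [1] read 0x61 idx=2: raw=0x2D002 flags P=0 W=1 U=0 S=0
  ⇒ fault: PAGE_NOT_PRESENT  — 2 lookups
#7 VA=0x1A198E7 (w,user):
  [0] read 0x3D idx=13: raw=0x63007 flags P=1 W=1 U=1 S=0
  [1] read 0x63 idx=25: raw=0x64007 flags P=1 W=1 U=1 S=0
  ✓ 0x648E7  — 2 lookups

Access #1 fault: NONE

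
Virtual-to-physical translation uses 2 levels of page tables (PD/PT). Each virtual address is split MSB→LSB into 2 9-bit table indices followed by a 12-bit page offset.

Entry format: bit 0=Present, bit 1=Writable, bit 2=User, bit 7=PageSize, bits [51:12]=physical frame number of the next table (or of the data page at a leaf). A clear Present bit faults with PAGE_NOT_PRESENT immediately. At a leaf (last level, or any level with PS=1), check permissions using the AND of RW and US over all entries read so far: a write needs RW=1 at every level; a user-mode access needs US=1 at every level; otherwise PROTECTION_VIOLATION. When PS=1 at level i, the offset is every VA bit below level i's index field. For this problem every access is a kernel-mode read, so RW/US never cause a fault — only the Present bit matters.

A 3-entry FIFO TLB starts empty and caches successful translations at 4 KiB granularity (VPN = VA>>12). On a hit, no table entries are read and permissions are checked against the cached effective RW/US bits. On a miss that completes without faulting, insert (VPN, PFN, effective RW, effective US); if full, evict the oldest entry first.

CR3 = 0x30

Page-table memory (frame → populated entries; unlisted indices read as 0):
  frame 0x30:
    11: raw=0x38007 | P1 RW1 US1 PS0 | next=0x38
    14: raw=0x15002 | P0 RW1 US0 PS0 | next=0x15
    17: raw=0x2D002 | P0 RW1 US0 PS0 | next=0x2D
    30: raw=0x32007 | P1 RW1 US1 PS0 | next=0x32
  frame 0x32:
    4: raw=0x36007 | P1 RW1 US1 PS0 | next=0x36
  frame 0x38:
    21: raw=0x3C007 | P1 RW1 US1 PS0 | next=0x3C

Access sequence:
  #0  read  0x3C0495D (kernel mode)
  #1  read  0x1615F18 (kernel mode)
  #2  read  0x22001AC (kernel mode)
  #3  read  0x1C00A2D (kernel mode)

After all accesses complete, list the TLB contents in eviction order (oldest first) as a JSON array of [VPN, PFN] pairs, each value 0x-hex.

Trace:
#0 VA=0x3C0495D (r,kernel):
  [0] read 0x30 idx=30: raw=0x32007 flags P=1 W=1 U=1 S=0
  [1] read 0x32 idx=4: raw=0x36007 flags P=1 W=1 U=1 S=0
  ✓ 0x3695D  — 2 lookups
#1 VA=0x1615F18 (r,kernel):
  [0] read 0x30 idx=11: raw=0x38007 flags P=1 W=1 U=1 S=0
  [1] read 0x38 idx=21: raw=0x3C007 flags P=1 W=1 U=1 S=0
  ✓ 0x3CF18  — 2 lookups
#2 VA=0x22001AC (r,kernel):
  [0] read 0x30 idx=17: raw=0x2D002 flags P=0 W=1 U=0 S=0
  ✗ PAGE_NOT_PRESENT  [1 reads]
#3 VA=0x1C00A2D (r,kernel):
  [0] read 0x30 idx=14: raw=0x15002 flags P=0 W=1 U=0 S=0
  ✗ PAGE_NOT_PRESENT  [1 reads]

TLB: [["0x3C04", "0x36"], ["0x1615", "0x3C"]]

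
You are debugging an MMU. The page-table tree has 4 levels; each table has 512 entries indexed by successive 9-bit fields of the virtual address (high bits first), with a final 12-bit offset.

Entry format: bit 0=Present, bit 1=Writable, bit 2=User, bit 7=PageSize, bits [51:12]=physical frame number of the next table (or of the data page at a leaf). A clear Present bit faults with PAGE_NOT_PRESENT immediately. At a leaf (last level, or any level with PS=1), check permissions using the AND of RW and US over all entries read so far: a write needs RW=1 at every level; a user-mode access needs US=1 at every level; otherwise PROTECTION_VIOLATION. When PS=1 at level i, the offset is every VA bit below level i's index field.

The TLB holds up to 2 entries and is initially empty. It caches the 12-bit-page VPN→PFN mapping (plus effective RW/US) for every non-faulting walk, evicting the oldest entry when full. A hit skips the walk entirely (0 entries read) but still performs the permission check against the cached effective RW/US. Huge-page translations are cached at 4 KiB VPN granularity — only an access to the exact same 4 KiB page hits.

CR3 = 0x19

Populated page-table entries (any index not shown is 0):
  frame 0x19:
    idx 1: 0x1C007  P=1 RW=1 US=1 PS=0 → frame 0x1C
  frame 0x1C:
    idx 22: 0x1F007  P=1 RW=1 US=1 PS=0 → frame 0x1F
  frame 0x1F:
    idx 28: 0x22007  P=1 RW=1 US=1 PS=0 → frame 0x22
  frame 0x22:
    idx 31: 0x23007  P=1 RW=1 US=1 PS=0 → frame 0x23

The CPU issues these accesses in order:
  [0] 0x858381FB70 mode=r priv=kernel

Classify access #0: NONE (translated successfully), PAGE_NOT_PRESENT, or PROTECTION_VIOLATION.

Walk each access:
#0 VA=0x858381FB70 (r,kernel):
  L0: frame=0x19 idx=1 entry=0x1C007 [P=1 RW=1 US=1 PS=0]
  L1: frame=0x1C idx=22 entry=0x1F007 [P=1 RW=1 US=1 PS=0]
  L2: frame=0x1F idx=28 entry=0x22007 [P=1 RW=1 US=1 PS=0]
  L3: frame=0x22 idx=31 entry=0x23007 [P=1 RW=1 US=1 PS=0]
  ✓ 0x23B70  — 4 lookups

Access #0 fault: NONE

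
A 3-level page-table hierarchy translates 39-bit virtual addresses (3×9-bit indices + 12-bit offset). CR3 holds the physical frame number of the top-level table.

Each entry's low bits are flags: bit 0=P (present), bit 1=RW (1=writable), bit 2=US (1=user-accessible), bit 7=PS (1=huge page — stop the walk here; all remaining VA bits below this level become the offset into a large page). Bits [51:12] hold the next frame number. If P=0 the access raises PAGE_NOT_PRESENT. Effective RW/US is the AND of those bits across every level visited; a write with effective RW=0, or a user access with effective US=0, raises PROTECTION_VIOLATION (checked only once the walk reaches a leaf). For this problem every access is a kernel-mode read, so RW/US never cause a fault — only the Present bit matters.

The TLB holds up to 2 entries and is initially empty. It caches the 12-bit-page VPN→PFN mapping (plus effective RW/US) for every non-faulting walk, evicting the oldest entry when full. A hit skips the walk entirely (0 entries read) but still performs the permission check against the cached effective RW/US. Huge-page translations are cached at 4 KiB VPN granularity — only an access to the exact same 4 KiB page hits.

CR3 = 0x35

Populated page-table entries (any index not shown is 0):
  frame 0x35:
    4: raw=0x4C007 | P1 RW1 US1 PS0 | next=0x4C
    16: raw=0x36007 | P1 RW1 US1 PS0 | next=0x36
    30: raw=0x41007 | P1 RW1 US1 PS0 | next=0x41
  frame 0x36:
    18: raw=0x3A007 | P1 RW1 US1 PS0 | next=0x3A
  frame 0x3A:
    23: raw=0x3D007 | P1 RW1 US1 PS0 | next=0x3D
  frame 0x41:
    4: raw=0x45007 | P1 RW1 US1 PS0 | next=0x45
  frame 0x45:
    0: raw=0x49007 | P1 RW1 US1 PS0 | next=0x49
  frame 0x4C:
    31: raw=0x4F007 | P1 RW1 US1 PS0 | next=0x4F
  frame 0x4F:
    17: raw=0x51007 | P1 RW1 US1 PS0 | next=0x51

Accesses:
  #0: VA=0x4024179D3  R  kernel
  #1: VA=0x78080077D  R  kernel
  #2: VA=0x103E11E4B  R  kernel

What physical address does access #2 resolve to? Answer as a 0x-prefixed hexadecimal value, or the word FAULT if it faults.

Walk each access:
#0 VA=0x4024179D3 (r,kernel):
  L0: frame=0x35 idx=16 entry=0x36007 [P=1 RW=1 US=1 PS=0]
  L1: frame=0x36 idx=18 entry=0x3A007 [P=1 RW=1 US=1 PS=0]
  L2: frame=0x3A idx=23 entry=0x3D007 [P=1 RW=1 US=1 PS=0]
  → PA=0x3D9D3  (3 entries read)
#1 VA=0x78080077D (r,kernel):
  L0: frame=0x35 idx=30 entry=0x41007 [P=1 RW=1 US=1 PS=0]
  L1: frame=0x41 idx=4 entry=0x45007 [P=1 RW=1 US=1 PS=0]
  L2: frame=0x45 idx=0 entry=0x49007 [P=1 RW=1 US=1 PS=0]
  → PA=0x4977D  (3 entries read)
#2 VA=0x103E11E4B (r,kernel):
  L0: frame=0x35 idx=4 entry=0x4C007 [P=1 RW=1 US=1 PS=0]
  L1: frame=0x4C idx=31 entry=0x4F007 [P=1 RW=1 US=1 PS=0]
  L2: frame=0x4F idx=17 entry=0x51007 [P=1 RW=1 US=1 PS=0]
  → PA=0x51E4B  (3 entries read)

Access #2 PA: 0x51E4B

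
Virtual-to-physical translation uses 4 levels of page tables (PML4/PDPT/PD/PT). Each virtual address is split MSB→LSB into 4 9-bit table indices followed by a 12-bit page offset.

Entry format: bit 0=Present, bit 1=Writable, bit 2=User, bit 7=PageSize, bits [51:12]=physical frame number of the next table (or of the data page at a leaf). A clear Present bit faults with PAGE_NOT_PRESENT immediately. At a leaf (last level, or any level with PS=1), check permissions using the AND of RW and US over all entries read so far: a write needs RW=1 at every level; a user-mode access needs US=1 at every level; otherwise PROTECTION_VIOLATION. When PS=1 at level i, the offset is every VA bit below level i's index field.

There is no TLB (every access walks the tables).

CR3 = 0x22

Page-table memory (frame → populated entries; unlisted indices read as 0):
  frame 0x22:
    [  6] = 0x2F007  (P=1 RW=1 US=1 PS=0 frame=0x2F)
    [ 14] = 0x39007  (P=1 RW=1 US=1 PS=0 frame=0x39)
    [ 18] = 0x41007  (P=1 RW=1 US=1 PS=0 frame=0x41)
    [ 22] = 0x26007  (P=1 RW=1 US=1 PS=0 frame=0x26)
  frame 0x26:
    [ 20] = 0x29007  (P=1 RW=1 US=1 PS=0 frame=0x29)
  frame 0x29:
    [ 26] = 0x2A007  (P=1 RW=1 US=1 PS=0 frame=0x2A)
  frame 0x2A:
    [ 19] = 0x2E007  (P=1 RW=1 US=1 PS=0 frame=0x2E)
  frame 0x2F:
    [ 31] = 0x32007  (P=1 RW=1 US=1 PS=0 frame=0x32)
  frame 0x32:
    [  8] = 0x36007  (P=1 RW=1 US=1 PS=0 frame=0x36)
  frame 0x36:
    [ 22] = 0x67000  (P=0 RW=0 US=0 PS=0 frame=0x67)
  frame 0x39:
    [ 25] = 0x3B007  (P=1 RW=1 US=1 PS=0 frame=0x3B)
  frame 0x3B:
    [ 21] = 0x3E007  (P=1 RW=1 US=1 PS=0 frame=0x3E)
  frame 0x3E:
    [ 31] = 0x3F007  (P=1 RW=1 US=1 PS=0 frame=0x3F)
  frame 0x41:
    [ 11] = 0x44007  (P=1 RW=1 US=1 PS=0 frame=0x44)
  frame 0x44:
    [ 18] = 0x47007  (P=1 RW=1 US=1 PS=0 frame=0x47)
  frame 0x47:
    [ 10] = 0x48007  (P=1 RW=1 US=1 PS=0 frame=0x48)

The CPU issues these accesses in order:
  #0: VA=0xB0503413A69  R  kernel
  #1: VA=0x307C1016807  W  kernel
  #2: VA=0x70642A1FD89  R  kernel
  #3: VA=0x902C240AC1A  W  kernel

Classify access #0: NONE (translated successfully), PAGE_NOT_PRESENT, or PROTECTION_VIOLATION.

Trace:
#0 VA=0xB0503413A69 (r,kernel):
  L0: frame=0x22 idx=22 entry=0x26007 [P=1 RW=1 US=1 PS=0]
  L1: frame=0x26 idx=20 entry=0x29007 [P=1 RW=1 US=1 PS=0]
  L2: frame=0x29 idx=26 entry=0x2A007 [P=1 RW=1 US=1 PS=0]
  L3: frame=0x2A idx=19 entry=0x2E007 [P=1 RW=1 US=1 PS=0]
  ✓ 0x2EA69  — 4 lookups
#1 VA=0x307C1016807 (w,kernel):
  L0: frame=0x22 idx=6 entry=0x2F007 [P=1 RW=1 US=1 PS=0]
  L1: frame=0x2F idx=31 entry=0x32007 [P=1 RW=1 US=1 PS=0]
  L2: frame=0x32 idx=8 entry=0x36007 [P=1 RW=1 US=1 PS=0]
  L3: frame=0x36 idx=22 entry=0x67000 [P=0 RW=0 US=0 PS=0]
  → PAGE_NOT_PRESENT  (4 entries read)
#2 VA=0x70642A1FD89 (r,kernel):
  L0: frame=0x22 idx=14 entry=0x39007 [P=1 RW=1 US=1 PS=0]
  L1: frame=0x39 idx=25 entry=0x3B007 [P=1 RW=1 US=1 PS=0]
  L2: frame=0x3B idx=21 entry=0x3E007 [P=1 RW=1 US=1 PS=0]
  L3: frame=0x3E idx=31 entry=0x3F007 [P=1 RW=1 US=1 PS=0]
  ✓ 0x3FD89  — 4 lookups
#3 VA=0x902C240AC1A (w,kernel):
  L0: frame=0x22 idx=18 entry=0x41007 [P=1 RW=1 US=1 PS=0]
  L1: frame=0x41 idx=11 entry=0x44007 [P=1 RW=1 US=1 PS=0]
  L2: frame=0x44 idx=18 entry=0x47007 [P=1 RW=1 US=1 PS=0]
  L3: frame=0x47 idx=10 entry=0x48007 [P=1 RW=1 US=1 PS=0]
  ✓ 0x48C1A  — 4 lookups

Access #0 fault: NONE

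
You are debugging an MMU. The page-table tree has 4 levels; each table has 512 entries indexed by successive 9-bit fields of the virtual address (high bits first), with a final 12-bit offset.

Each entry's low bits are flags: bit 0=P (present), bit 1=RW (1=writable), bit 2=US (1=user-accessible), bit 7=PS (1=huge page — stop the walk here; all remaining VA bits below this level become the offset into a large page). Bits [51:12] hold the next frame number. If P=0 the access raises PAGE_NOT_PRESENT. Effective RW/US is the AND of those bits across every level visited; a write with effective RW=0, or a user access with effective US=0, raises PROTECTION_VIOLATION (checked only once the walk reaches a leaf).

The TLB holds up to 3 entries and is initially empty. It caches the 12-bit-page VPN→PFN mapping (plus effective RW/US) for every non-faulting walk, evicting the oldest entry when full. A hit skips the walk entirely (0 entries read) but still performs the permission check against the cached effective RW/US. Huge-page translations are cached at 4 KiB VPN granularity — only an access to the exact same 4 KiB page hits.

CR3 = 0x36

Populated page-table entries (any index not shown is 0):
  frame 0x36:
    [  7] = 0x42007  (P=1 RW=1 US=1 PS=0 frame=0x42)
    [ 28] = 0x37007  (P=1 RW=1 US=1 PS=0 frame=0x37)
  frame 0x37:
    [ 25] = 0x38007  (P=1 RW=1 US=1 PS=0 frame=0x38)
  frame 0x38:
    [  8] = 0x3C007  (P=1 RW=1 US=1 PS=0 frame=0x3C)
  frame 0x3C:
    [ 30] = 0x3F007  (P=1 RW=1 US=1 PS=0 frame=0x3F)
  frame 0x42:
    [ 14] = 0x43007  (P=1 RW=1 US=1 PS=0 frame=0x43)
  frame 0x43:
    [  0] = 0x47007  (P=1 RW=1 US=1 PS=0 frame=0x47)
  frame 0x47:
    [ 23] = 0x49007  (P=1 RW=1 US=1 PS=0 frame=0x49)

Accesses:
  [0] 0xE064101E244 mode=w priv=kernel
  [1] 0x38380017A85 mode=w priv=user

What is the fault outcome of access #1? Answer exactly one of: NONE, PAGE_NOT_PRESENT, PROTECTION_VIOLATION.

Walk each access:
#0 VA=0xE064101E244 (w,kernel):
  lvl0: tbl 0x36, slot 28 ⇒ 0x37007 (P1/RW1/US1/PS0)
  lvl1: tbl 0x37, slot 25 ⇒ 0x38007 (P1/RW1/US1/PS0)
  lvl2: tbl 0x38, slot 8 ⇒ 0x3C007 (P1/RW1/US1/PS0)
  lvl3: tbl 0x3C, slot 30 ⇒ 0x3F007 (P1/RW1/US1/PS0)
  ⇒ phys 0x3F244  [4 reads]
#1 VA=0x38380017A85 (w,user):
  lvl0: tbl 0x36, slot 7 ⇒ 0x42007 (P1/RW1/US1/PS0)
  lvl1: tbl 0x42, slot 14 ⇒ 0x43007 (P1/RW1/US1/PS0)
  lvl2: tbl 0x43, slot 0 ⇒ 0x47007 (P1/RW1/US1/PS0)
  lvl3: tbl 0x47, slot 23 ⇒ 0x49007 (P1/RW1/US1/PS0)
  ⇒ phys 0x49A85  [4 reads]

Access #1 fault: NONE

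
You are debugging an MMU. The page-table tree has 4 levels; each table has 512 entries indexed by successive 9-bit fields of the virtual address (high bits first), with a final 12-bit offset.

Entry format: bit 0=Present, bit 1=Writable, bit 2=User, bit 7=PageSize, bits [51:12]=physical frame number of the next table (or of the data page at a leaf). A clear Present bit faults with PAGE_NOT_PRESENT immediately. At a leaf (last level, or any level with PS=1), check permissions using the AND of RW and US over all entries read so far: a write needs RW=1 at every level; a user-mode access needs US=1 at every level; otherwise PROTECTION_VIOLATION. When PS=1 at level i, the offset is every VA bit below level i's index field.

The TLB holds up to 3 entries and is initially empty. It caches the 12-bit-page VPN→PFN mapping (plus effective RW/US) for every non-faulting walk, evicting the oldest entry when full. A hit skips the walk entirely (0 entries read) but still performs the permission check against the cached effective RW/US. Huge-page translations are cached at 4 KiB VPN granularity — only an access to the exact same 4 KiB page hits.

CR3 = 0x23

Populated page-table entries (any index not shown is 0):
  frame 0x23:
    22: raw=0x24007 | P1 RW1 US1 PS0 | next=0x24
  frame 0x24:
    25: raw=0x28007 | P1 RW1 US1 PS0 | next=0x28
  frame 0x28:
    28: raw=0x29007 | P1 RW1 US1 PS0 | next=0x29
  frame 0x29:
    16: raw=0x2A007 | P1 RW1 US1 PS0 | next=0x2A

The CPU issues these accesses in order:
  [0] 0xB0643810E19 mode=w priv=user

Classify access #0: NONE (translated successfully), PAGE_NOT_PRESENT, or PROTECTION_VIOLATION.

Per-access translation:
#0 VA=0xB0643810E19 (w,user):
  [0] read 0x23 idx=22: raw=0x24007 flags P=1 W=1 U=1 S=0
  [1] read 0x24 idx=25: raw=0x28007 flags P=1 W=1 U=1 S=0
  [2] read 0x28 idx=28: raw=0x29007 flags P=1 W=1 U=1 S=0
  [3] read 0x29 idx=16: raw=0x2A007 flags P=1 W=1 U=1 S=0
  ✓ 0x2AE19  — 4 lookups

Access #0 fault: NONE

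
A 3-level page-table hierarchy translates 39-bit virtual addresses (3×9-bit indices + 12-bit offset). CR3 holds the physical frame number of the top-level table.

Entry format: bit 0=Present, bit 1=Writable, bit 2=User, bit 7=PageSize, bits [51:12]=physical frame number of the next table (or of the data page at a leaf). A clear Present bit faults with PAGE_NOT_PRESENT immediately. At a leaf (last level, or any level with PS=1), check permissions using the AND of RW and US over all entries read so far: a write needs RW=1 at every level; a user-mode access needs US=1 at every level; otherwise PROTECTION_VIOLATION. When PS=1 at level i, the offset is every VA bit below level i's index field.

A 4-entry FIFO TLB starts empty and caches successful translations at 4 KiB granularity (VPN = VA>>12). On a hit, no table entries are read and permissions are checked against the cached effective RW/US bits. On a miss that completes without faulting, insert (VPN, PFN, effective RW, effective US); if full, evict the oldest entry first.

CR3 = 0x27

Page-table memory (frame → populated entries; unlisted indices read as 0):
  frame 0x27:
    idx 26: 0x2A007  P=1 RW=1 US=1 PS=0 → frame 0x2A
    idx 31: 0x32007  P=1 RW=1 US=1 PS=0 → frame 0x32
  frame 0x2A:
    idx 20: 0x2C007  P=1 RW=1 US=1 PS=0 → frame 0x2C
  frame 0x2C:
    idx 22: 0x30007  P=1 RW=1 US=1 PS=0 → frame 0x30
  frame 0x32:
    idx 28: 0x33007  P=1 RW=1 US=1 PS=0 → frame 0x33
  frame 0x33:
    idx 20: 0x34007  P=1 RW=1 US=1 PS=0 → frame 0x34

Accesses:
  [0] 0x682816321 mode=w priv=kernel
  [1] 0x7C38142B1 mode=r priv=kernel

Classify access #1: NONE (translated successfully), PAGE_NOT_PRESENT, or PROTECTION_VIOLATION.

Per-access translation:
#0 VA=0x682816321 (w,kernel):
  [0] read 0x27 idx=26: raw=0x2A007 flags P=1 W=1 U=1 S=0
  [1] read 0x2A idx=20: raw=0x2C007 flags P=1 W=1 U=1 S=0
  [2] read 0x2C idx=22: raw=0x30007 flags P=1 W=1 U=1 S=0
  ✓ 0x30321  — 3 lookups
#1 VA=0x7C38142B1 (r,kernel):
  [0] read 0x27 idx=31: raw=0x32007 flags P=1 W=1 U=1 S=0
  [1] read 0x32 idx=28: raw=0x33007 flags P=1 W=1 U=1 S=0
  [2] read 0x33 idx=20: raw=0x34007 flags P=1 W=1 U=1 S=0
  ✓ 0x342B1  — 3 lookups

Access #1 fault: NONE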